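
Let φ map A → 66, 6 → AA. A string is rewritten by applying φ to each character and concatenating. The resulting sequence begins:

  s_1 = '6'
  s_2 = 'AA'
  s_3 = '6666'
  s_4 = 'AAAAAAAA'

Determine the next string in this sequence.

Rewriting each symbol of AAAAAAAA: A→66, A→66, A→66, A→66, A→66, A→66, A→66, A→66, which concatenates to 66 66 66 66 66 66 66 66.

6666666666666666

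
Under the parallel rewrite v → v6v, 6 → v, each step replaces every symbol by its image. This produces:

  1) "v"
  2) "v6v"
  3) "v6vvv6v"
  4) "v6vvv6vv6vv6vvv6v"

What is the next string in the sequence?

v6vvv6vv6vv6vvv6vv6vvv6vv6vvv6vv6vv6vvv6v

Applying the rule to each of the 17 symbols of v6vvv6vv6vv6vvv6v gives the pieces v6v v v6v v6v v6v v v6v v6v v v6v v6v v v6v v6v v6v v v6v, which concatenate to the answer.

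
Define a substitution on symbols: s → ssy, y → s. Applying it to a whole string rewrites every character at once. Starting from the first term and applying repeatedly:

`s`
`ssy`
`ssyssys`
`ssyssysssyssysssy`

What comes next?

Applying the rule to each of the 17 symbols of ssyssysssyssysssy gives the pieces ssy ssy s ssy ssy s ssy ssy ssy s ssy ssy s ssy ssy ssy s, which concatenate to the answer.

ssyssysssyssysssyssyssysssyssysssyssyssys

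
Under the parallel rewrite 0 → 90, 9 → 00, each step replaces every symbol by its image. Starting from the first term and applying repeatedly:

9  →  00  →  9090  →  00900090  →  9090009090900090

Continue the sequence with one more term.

Rewriting the 16 symbols of 9090009090900090 one by one yields 00 90 00 90 90 90 00 90 00 90 00 90 90 90 00 90; concatenated:

00900090909000900090009090900090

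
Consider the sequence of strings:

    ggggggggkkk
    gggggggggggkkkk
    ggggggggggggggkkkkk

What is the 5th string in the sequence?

Each string has the form g^{3n-1} k^{n}, where the shown terms are n = 3, 4, 5.
At n = 7 the blocks have lengths 20, 7.

ggggggggggggggggggggkkkkkkk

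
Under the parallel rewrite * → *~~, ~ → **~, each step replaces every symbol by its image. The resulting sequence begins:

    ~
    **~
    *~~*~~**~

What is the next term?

Apply φ to *~~*~~**~ symbol by symbol: *→*~~, ~→**~, ~→**~, *→*~~, ~→**~, ~→**~, *→*~~, *→*~~, ~→**~; joined: *~~ **~ **~ *~~ **~ **~ *~~ *~~ **~.

*~~**~**~*~~**~**~*~~*~~**~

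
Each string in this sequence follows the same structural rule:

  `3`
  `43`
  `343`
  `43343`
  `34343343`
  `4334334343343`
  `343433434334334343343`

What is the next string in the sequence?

Each term (from the third on) is the two preceding terms concatenated in order: term 3 = 3·43 = 343.
Continuing: 4334334343343 · 343433434334334343343 gives term 8.

4334334343343343433434334334343343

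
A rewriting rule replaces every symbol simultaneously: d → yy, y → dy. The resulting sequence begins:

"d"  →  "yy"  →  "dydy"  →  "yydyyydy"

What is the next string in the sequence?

Expanding yydyyydy: y→dy, y→dy, d→yy, y→dy, y→dy, y→dy, d→yy, y→dy. Concatenated: dy dy yy dy dy dy yy dy.

dydyyydydydyyydy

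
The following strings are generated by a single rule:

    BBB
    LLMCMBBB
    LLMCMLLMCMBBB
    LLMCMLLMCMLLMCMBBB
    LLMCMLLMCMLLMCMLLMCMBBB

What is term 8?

The strings grow by a fixed prefix LLMCM each time.
From LLMCMLLMCMLLMCMLLMCMBBB, 3 further steps: LLMCMLLMCMLLMCMLLMCMBBB → LLMCMLLMCMLLMCMLLMCMLLMCMBBB → LLMCMLLMCMLLMCMLLMCMLLMCMLLMCMBBB → (answer).

LLMCMLLMCMLLMCMLLMCMLLMCMLLMCMLLMCMBBB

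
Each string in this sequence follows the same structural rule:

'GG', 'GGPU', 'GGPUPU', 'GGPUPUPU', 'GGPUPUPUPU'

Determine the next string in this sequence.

GGPUPUPUPUPU

Each term is the previous one with PU appended.
So the next term is GGPUPUPUPU·PU.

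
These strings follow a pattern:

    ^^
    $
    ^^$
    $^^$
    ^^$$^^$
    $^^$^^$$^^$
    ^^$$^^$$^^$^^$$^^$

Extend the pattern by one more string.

$^^$^^$$^^$^^$$^^$$^^$^^$$^^$

From term 3 onward, concatenate the second-to-last term with the last: ^^·$ = ^^$, $·^^$ = $^^$, …
Continuing: $^^$^^$$^^$ · ^^$$^^$$^^$^^$$^^$ gives term 8.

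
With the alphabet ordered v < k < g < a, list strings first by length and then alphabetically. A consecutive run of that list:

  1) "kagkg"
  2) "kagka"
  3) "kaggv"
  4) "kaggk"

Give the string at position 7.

kagav

Advancing 3 positions from kaggk through kaggk → kaggg → kagga reaches term 7.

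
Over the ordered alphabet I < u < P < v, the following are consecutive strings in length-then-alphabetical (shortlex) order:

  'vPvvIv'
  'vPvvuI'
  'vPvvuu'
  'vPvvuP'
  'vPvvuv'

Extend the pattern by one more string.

Find the rightmost character of vPvvuv below v, bump it to the next letter, and reset everything to its right to I.

vPvvPI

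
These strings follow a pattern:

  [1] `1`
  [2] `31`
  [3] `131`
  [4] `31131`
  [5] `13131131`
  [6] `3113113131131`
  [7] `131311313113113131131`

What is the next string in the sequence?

3113113131131131311313113113131131

Each term (from the third on) is the two preceding terms concatenated in order: term 3 = 1·31 = 131.
So term 8 is 3113113131131·131311313113113131131.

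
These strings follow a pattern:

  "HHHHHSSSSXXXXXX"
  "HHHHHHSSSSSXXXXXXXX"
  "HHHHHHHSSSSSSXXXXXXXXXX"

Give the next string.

HHHHHHHHSSSSSSSXXXXXXXXXXXX

Reading off run lengths: H runs 5, 6, 7; S runs 4, 5, 6; X runs 6, 8, 10 — each is linear in n, where the shown terms are n = 3, 4, 5.
For the next term, n = 6, so the run lengths are 8, 7, 12.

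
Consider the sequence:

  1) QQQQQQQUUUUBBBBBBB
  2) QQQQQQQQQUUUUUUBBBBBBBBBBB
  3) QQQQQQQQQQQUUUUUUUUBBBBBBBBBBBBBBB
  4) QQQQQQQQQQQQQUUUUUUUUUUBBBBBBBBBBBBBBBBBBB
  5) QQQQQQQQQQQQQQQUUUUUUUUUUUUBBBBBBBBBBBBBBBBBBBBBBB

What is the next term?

QQQQQQQQQQQQQQQQQUUUUUUUUUUUUUUBBBBBBBBBBBBBBBBBBBBBBBBBBB

Each string has the form Q^{2n+3} U^{2n} B^{4n-1}, where the shown terms are n = 2, 3, 4, 5, 6.
For the next term, n = 7, so the run lengths are 17, 14, 27.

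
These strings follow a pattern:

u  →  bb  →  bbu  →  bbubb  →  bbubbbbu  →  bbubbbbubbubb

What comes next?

bbubbbbubbubbbbubbbbu

From term 3 onward, concatenate the last term with the second-to-last: bb·u = bbu, bbu·bb = bbubb, …
The next term joins bbubbbbubbubb and bbubbbbu.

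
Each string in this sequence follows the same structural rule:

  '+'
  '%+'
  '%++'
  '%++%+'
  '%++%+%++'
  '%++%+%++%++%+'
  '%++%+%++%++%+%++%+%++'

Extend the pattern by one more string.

%++%+%++%++%+%++%+%++%++%+%++%++%+

This is a Fibonacci-style word recurrence s(k) = s(k−1)·s(k−2): e.g. %+·+ = %++.
So term 8 is %++%+%++%++%+%++%+%++·%++%+%++%++%+.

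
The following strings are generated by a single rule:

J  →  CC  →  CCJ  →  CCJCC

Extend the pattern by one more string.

CCJCCCCJ

From term 3 onward, concatenate the last term with the second-to-last: CC·J = CCJ, CCJ·CC = CCJCC, …
So term 5 is CCJCC·CCJ.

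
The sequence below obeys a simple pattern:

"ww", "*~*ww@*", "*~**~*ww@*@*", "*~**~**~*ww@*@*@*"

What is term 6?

s(k+1) = *~*·s(k)·@*, so each term gains *~* as a prefix and @* as a suffix.
From *~**~**~*ww@*@*@*, 2 further steps: *~**~**~*ww@*@*@* → *~**~**~**~*ww@*@*@*@* → (answer).

*~**~**~**~**~*ww@*@*@*@*@*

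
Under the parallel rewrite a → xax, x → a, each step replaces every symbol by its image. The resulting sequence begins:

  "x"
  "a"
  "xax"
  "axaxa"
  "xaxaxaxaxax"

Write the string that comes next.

Rewriting each symbol of xaxaxaxaxax: x→a, a→xax, x→a, a→xax, x→a, a→xax, x→a, a→xax, x→a, a→xax, x→a, which concatenates to a xax a xax a xax a xax a xax a.

axaxaxaxaxaxaxaxaxaxa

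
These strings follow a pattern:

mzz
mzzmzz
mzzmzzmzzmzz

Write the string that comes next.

s(k+1) = s(k)·s(k) — each term doubles the last.
Doubling mzzmzzmzzmzz:

mzzmzzmzzmzzmzzmzzmzzmzz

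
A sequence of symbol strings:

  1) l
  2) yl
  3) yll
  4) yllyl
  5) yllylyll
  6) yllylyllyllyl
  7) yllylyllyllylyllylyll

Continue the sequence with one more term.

yllylyllyllylyllylyllyllylyllyllyl

From term 3 onward, concatenate the last term with the second-to-last: yl·l = yll, yll·yl = yllyl, …
So term 8 is yllylyllyllylyllylyll·yllylyllyllyl.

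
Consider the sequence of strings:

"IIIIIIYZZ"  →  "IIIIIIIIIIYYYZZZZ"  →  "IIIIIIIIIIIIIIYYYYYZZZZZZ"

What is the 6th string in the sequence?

IIIIIIIIIIIIIIIIIIIIIIIIIIYYYYYYYYYYYZZZZZZZZZZZZ

Term n consists of 4n+2 I's, followed by 2n-1 Y's, followed by 2n Z's (n = 1, 2, …).
Setting n = 6 gives 26, 11, 12 characters in each block.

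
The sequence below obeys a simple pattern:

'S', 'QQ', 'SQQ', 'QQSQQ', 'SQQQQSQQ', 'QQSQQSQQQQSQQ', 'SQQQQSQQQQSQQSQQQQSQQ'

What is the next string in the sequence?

From term 3 onward, concatenate the second-to-last term with the last: S·QQ = SQQ, QQ·SQQ = QQSQQ, …
The next term joins QQSQQSQQQQSQQ and SQQQQSQQQQSQQSQQQQSQQ.

QQSQQSQQQQSQQSQQQQSQQQQSQQSQQQQSQQ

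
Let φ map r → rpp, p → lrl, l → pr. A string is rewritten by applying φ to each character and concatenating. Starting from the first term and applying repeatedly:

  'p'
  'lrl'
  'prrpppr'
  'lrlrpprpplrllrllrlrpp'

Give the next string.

Rewriting the 21 symbols of lrlrpprpplrllrllrlrpp one by one yields pr rpp pr rpp lrl lrl rpp lrl lrl pr rpp pr pr rpp pr pr rpp pr rpp lrl lrl; concatenated:

prrppprrpplrllrlrpplrllrlprrppprprrppprprrppprrpplrllrl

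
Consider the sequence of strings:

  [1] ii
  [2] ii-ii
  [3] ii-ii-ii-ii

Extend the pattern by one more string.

ii-ii-ii-ii-ii-ii-ii-ii

s(k+1) = s(k)·-·s(k) — each term doubles the last with '-' between the halves.
One more doubling of ii-ii-ii-ii gives the answer.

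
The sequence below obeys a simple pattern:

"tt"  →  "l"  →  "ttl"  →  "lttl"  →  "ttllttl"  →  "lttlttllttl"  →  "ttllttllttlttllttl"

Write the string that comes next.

lttlttllttlttllttllttlttllttl

This is a Fibonacci-style word recurrence s(k) = s(k−2)·s(k−1): e.g. tt·l = ttl.
So term 8 is lttlttllttl·ttllttllttlttllttl.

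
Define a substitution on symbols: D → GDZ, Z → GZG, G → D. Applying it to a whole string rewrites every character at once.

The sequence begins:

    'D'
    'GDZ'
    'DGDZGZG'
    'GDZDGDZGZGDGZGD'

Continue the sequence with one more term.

Replace each of the 15 characters of GDZDGDZGZGDGZGD in place — D GDZ GZG GDZ D GDZ GZG D GZG D GDZ D GZG D GDZ — and concatenate.

DGDZGZGGDZDGDZGZGDGZGDGDZDGZGDGDZ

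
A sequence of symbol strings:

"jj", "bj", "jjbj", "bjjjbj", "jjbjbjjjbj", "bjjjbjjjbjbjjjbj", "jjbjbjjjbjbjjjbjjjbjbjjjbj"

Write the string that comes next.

bjjjbjjjbjbjjjbjjjbjbjjjbjbjjjbjjjbjbjjjbj

From term 3 onward, concatenate the second-to-last term with the last: jj·bj = jjbj, bj·jjbj = bjjjbj, …
The next term joins bjjjbjjjbjbjjjbj and jjbjbjjjbjbjjjbjjjbjbjjjbj.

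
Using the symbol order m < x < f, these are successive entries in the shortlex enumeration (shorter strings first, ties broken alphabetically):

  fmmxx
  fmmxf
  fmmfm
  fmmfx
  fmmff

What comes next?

Find the rightmost character of fmmff below f, bump it to the next letter, and reset everything to its right to m.

fmxmm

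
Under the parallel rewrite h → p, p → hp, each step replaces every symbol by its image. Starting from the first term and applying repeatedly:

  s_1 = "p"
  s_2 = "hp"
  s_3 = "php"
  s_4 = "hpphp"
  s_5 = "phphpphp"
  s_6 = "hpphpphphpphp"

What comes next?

Rewriting the 13 symbols of hpphpphphpphp one by one yields p hp hp p hp hp p hp p hp hp p hp; concatenated:

phphpphphpphpphphpphp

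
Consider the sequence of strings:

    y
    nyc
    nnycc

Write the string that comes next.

Each term wraps the previous one in n on the left and c on the right.
So the next term is n·nnycc·c.

nnnyccc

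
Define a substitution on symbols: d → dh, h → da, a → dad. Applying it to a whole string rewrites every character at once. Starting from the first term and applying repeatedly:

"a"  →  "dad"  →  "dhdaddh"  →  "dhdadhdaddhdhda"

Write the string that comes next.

dhdadhdaddhdadhdaddhdhdadhdadhdad

Replace each of the 15 characters of dhdadhdaddhdhda in place — dh da dh dad dh da dh dad dh dh da dh da dh dad — and concatenate.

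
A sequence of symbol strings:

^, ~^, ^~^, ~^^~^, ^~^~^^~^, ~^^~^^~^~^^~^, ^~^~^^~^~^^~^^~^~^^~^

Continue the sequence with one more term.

~^^~^^~^~^^~^^~^~^^~^~^^~^^~^~^^~^

This is a Fibonacci-style word recurrence s(k) = s(k−2)·s(k−1): e.g. ^·~^ = ^~^.
The next term joins ~^^~^^~^~^^~^ and ^~^~^^~^~^^~^^~^~^^~^.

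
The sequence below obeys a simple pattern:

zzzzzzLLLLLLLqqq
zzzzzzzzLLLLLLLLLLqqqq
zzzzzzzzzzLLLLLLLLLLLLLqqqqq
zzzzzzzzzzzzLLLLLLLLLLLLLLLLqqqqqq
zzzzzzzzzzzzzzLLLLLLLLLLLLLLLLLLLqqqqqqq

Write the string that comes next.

zzzzzzzzzzzzzzzzLLLLLLLLLLLLLLLLLLLLLLqqqqqqqq

Each string has the form z^{2n+2} L^{3n+1} q^{n+1}, where the shown terms are n = 2, 3, 4, 5, 6.
For the next term, n = 7, so the run lengths are 16, 22, 8.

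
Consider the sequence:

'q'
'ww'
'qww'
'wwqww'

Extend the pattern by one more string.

From term 3 onward, concatenate the second-to-last term with the last: q·ww = qww, ww·qww = wwqww, …
The next term joins qww and wwqww.

qwwwwqww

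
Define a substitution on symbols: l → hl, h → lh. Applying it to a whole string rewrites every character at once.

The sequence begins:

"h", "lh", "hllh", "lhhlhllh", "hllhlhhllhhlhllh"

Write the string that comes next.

Replace each of the 16 characters of hllhlhhllhhlhllh in place — lh hl hl lh hl lh lh hl hl lh lh hl lh hl hl lh — and concatenate.

lhhlhllhhllhlhhlhllhlhhllhhlhllh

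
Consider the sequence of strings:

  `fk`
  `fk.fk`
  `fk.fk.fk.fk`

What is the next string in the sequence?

s(k+1) = s(k)·.·s(k) — each term doubles the last with '.' between the halves.
So the next term is two copies of fk.fk.fk.fk with '.' between the halves.

fk.fk.fk.fk.fk.fk.fk.fk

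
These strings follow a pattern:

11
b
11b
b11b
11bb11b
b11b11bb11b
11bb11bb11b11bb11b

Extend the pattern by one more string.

b11b11bb11b11bb11bb11b11bb11b

Each term (from the third on) is the two preceding terms concatenated in order: term 3 = 11·b = 11b.
So term 8 is b11b11bb11b·11bb11bb11b11bb11b.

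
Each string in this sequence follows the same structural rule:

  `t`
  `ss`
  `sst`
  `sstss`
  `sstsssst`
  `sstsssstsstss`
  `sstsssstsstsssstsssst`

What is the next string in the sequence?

This is a Fibonacci-style word recurrence s(k) = s(k−1)·s(k−2): e.g. ss·t = sst.
So term 8 is sstsssstsstsssstsssst·sstsssstsstss.

sstsssstsstsssstsssstsstsssstsstss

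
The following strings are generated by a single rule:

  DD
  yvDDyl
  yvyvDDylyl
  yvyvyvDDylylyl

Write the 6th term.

Every step adds yv to the front and yl to the end of the previous string.
From yvyvyvDDylylyl, 2 further steps: yvyvyvDDylylyl → yvyvyvyvDDylylylyl → (answer).

yvyvyvyvyvDDylylylylyl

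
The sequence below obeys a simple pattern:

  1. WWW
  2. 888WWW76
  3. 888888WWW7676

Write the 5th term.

Each term wraps the previous one in 888 on the left and 76 on the right.
From 888888WWW7676, 2 further steps: 888888WWW7676 → 888888888WWW767676 → (answer).

888888888888WWW76767676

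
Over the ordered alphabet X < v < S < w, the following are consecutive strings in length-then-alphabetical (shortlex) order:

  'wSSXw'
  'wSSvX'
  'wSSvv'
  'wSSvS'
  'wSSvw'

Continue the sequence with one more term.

Find the rightmost character of wSSvw below w, bump it to the next letter, and reset everything to its right to X.

wSSSX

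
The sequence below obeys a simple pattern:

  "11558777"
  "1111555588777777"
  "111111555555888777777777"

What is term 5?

The n-th term is 2n 1's then 2n 5's then n 8's then 3n 7's (n = 1, 2, …).
For term 5, n = 5, so the run lengths are 10, 10, 5, 15.

1111111111555555555588888777777777777777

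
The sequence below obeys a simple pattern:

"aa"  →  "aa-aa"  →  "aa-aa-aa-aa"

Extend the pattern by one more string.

Every step duplicates the string with '-' between the halves.
Doubling aa-aa-aa-aa with '-' between the halves:

aa-aa-aa-aa-aa-aa-aa-aa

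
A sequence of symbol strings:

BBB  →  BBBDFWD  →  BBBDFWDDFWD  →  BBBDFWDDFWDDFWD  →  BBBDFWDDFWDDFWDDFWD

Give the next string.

BBBDFWDDFWDDFWDDFWDDFWD

The strings grow by a fixed suffix DFWD each time.
One more step from BBBDFWDDFWDDFWDDFWD gives the answer.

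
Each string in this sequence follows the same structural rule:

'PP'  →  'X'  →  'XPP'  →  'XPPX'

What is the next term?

XPPXXPP

From term 3 onward, concatenate the last term with the second-to-last: X·PP = XPP, XPP·X = XPPX, …
Continuing: XPPX · XPP gives term 5.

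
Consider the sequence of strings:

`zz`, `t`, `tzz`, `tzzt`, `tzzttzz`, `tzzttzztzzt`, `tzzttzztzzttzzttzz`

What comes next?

Each term (from the third on) is the previous term followed by the one before it: term 3 = t·zz = tzz.
So term 8 is tzzttzztzzttzzttzz·tzzttzztzzt.

tzzttzztzzttzzttzztzzttzztzzt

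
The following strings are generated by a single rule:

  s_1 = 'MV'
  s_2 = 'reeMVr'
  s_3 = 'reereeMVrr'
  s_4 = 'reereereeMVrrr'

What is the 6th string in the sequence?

reereereereereeMVrrrrr

s(k+1) = ree·s(k)·r, so each term gains ree as a prefix and r as a suffix.
From reereereeMVrrr, 2 further steps: reereereeMVrrr → reereereereeMVrrrr → (answer).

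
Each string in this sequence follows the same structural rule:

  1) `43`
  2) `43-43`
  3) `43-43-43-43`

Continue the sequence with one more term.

s(k+1) = s(k)·-·s(k) — each term doubles the last with '-' between the halves.
Doubling 43-43-43-43 with '-' between the halves:

43-43-43-43-43-43-43-43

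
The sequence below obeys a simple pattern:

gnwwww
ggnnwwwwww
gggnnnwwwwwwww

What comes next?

The n-th term is n-1 g's then n-1 n's then 2n w's, where the shown terms are n = 2, 3, 4.
For the next term, n = 5, so the run lengths are 4, 4, 10.

ggggnnnnwwwwwwwwww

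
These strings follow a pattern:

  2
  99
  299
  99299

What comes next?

This is a Fibonacci-style word recurrence s(k) = s(k−2)·s(k−1): e.g. 2·99 = 299.
Continuing: 299 · 99299 gives term 5.

29999299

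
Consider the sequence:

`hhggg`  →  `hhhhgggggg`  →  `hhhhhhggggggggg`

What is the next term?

The n-th term is 2n h's then 3n g's (n = 1, 2, …).
For the next term, n = 4, so the run lengths are 8, 12.

hhhhhhhhgggggggggggg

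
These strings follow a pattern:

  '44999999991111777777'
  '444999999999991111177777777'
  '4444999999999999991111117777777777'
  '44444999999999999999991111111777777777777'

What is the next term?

The n-th term is n 4's then 3n+2 9's then n+2 1's then 2n+2 7's, where the shown terms are n = 2, 3, 4, 5.
For the next term, n = 6, so the run lengths are 6, 20, 8, 14.

444444999999999999999999991111111177777777777777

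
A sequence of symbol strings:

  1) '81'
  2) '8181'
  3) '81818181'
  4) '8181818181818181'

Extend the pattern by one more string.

Each string is two copies of the previous one concatenated.
One more doubling of 8181818181818181 gives the answer.

81818181818181818181818181818181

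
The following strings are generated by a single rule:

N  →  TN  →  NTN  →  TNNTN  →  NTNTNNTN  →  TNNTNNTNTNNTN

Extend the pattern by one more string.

From term 3 onward, concatenate the second-to-last term with the last: N·TN = NTN, TN·NTN = TNNTN, …
Continuing: NTNTNNTN · TNNTNNTNTNNTN gives term 7.

NTNTNNTNTNNTNNTNTNNTN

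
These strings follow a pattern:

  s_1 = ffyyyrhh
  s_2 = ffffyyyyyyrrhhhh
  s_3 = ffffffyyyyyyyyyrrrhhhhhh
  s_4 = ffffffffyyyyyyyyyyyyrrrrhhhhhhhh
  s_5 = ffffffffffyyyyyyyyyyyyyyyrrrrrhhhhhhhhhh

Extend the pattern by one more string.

The n-th term is 2n f's then 3n y's then n r's then 2n h's (n = 1, 2, …).
For the next term, n = 6, so the run lengths are 12, 18, 6, 12.

ffffffffffffyyyyyyyyyyyyyyyyyyrrrrrrhhhhhhhhhhhh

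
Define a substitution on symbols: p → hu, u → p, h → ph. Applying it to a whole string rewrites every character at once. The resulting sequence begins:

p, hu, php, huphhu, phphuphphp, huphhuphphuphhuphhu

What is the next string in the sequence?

Rewriting the 19 symbols of huphhuphphuphhuphhu one by one yields ph p hu ph ph p hu ph hu ph p hu ph ph p hu ph ph p; concatenated:

phphuphphphuphhuphphuphphphuphphp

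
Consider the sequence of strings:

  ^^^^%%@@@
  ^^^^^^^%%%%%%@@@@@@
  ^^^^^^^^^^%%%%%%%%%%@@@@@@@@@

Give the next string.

The n-th term is 3n+1 ^'s then 4n-2 %'s then 3n @'s (n = 1, 2, …).
At n = 4 the blocks have lengths 13, 14, 12.

^^^^^^^^^^^^^%%%%%%%%%%%%%%@@@@@@@@@@@@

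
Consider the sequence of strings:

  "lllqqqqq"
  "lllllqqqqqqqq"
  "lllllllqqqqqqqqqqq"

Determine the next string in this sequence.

lllllllllqqqqqqqqqqqqqq

Term n consists of 2n-1 l's, followed by 3n-1 q's, where the shown terms are n = 2, 3, 4.
Setting n = 5 gives 9, 14 characters in each block.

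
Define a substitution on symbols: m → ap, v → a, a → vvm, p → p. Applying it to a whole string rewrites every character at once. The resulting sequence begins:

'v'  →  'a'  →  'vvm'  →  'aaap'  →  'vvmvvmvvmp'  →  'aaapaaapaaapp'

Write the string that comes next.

Rewriting the 13 symbols of aaapaaapaaapp one by one yields vvm vvm vvm p vvm vvm vvm p vvm vvm vvm p p; concatenated:

vvmvvmvvmpvvmvvmvvmpvvmvvmvvmpp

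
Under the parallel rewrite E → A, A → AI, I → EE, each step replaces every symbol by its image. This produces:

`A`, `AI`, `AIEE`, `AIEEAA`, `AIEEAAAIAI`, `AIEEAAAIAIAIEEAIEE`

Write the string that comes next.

Applying the rule to each of the 18 symbols of AIEEAAAIAIAIEEAIEE gives the pieces AI EE A A AI AI AI EE AI EE AI EE A A AI EE A A, which concatenate to the answer.

AIEEAAAIAIAIEEAIEEAIEEAAAIEEAA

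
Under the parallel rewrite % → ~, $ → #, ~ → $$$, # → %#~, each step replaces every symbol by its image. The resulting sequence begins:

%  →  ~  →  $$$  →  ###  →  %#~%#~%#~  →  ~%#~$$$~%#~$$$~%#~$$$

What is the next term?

Rewriting the 21 symbols of ~%#~$$$~%#~$$$~%#~$$$ one by one yields $$$ ~ %#~ $$$ # # # $$$ ~ %#~ $$$ # # # $$$ ~ %#~ $$$ # # #; concatenated:

$$$~%#~$$$###$$$~%#~$$$###$$$~%#~$$$###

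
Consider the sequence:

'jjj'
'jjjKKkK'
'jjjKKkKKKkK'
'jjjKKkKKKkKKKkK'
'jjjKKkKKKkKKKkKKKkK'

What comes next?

The strings grow by a fixed suffix KKkK each time.
Applying this once more to jjjKKkKKKkKKKkKKKkK:

jjjKKkKKKkKKKkKKKkKKKkK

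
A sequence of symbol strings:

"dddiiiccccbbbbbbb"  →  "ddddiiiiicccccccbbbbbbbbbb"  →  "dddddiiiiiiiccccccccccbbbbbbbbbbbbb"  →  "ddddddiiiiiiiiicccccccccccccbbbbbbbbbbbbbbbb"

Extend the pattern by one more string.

dddddddiiiiiiiiiiiccccccccccccccccbbbbbbbbbbbbbbbbbbb

Each string has the form d^{n+1} i^{2n-1} c^{3n-2} b^{3n+1}, where the shown terms are n = 2, 3, 4, 5.
At n = 6 the blocks have lengths 7, 11, 16, 19.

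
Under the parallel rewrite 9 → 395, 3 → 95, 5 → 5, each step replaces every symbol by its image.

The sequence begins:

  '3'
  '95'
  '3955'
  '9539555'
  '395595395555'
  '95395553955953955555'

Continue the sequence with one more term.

395595395555953955539559539555555

φ(95395553955953955555) expands symbol-by-symbol to 395 5 95 395 5 5 5 95 395 5 5 395 5 95 395 5 5 5 5 5; joining the 20 pieces gives the next term.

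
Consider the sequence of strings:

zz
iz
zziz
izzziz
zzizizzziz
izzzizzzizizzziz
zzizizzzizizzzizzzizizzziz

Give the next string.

Each term (from the third on) is the two preceding terms concatenated in order: term 3 = zz·iz = zziz.
Continuing: izzzizzzizizzziz · zzizizzzizizzzizzzizizzziz gives term 8.

izzzizzzizizzzizzzizizzzizizzzizzzizizzziz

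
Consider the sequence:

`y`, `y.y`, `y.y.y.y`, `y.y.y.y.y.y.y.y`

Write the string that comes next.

Every step duplicates the string with '.' between the halves.
Doubling y.y.y.y.y.y.y.y with '.' between the halves:

y.y.y.y.y.y.y.y.y.y.y.y.y.y.y.y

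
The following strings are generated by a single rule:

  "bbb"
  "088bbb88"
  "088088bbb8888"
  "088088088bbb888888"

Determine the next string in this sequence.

s(k+1) = 088·s(k)·88, so each term gains 088 as a prefix and 88 as a suffix.
Applying this once more to 088088088bbb888888:

088088088088bbb88888888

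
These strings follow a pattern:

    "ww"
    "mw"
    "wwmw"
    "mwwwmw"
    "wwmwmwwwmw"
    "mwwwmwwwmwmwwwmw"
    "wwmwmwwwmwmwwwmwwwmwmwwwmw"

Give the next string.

mwwwmwwwmwmwwwmwwwmwmwwwmwmwwwmwwwmwmwwwmw

This is a Fibonacci-style word recurrence s(k) = s(k−2)·s(k−1): e.g. ww·mw = wwmw.
So term 8 is mwwwmwwwmwmwwwmw·wwmwmwwwmwmwwwmwwwmwmwwwmw.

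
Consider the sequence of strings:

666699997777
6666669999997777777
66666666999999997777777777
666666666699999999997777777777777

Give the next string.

6666666666669999999999997777777777777777

The n-th term is 2n 6's then 2n 9's then 3n-2 7's, where the shown terms are n = 2, 3, 4, 5.
Setting n = 6 gives 12, 12, 16 characters in each block.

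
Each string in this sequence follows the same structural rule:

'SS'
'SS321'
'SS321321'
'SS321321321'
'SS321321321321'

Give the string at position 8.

SS321321321321321321321

Every step adds 321 to the end: s(k+1) = s(k)·321.
From SS321321321321, 3 further steps: SS321321321321 → SS321321321321321 → SS321321321321321321 → (answer).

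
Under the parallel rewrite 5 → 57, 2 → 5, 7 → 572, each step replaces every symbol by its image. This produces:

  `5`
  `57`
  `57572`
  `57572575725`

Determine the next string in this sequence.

575725757255757257572557

Apply φ to 57572575725 symbol by symbol: 5→57, 7→572, 5→57, 7→572, 2→5, 5→57, 7→572, 5→57, 7→572, 2→5, 5→57; joined: 57 572 57 572 5 57 572 57 572 5 57.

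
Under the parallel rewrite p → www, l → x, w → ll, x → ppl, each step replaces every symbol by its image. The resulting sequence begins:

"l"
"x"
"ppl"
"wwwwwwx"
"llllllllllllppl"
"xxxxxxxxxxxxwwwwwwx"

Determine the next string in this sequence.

Rewriting the 19 symbols of xxxxxxxxxxxxwwwwwwx one by one yields ppl ppl ppl ppl ppl ppl ppl ppl ppl ppl ppl ppl ll ll ll ll ll ll ppl; concatenated:

pplpplpplpplpplpplpplpplpplpplpplpplllllllllllllppl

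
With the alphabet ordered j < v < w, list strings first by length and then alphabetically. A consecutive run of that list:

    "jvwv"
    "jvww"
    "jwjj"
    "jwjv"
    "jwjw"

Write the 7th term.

jwvv

Stepping forward 2 times from jwjw: jwjw → jwvj, then the target.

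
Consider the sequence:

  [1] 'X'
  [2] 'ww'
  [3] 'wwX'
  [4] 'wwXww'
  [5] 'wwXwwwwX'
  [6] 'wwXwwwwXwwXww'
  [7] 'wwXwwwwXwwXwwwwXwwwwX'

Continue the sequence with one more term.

Each term (from the third on) is the previous term followed by the one before it: term 3 = ww·X = wwX.
So term 8 is wwXwwwwXwwXwwwwXwwwwX·wwXwwwwXwwXww.

wwXwwwwXwwXwwwwXwwwwXwwXwwwwXwwXww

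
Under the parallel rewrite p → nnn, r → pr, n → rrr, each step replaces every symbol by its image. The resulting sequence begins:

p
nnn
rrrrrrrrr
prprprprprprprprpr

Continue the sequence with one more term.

Applying the rule to each of the 18 symbols of prprprprprprprprpr gives the pieces nnn pr nnn pr nnn pr nnn pr nnn pr nnn pr nnn pr nnn pr nnn pr, which concatenate to the answer.

nnnprnnnprnnnprnnnprnnnprnnnprnnnprnnnprnnnpr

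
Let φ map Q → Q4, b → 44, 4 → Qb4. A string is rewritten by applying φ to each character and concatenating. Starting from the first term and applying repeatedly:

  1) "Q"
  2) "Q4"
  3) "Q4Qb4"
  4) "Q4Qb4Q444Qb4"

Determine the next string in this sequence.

Expanding Q4Qb4Q444Qb4: Q→Q4, 4→Qb4, Q→Q4, b→44, 4→Qb4, Q→Q4, 4→Qb4, 4→Qb4, 4→Qb4, Q→Q4, b→44, 4→Qb4. Concatenated: Q4 Qb4 Q4 44 Qb4 Q4 Qb4 Qb4 Qb4 Q4 44 Qb4.

Q4Qb4Q444Qb4Q4Qb4Qb4Qb4Q444Qb4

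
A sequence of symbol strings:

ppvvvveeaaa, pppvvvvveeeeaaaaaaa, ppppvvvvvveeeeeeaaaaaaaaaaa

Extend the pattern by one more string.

Each string has the form p^{n+1} v^{n+3} e^{2n} a^{4n-1} (n = 1, 2, …).
At n = 4 the blocks have lengths 5, 7, 8, 15.

pppppvvvvvvveeeeeeeeaaaaaaaaaaaaaaa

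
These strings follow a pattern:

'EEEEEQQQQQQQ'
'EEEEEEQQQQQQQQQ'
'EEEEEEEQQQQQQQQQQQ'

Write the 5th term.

EEEEEEEEEQQQQQQQQQQQQQQQ

Each string has the form E^{n+2} Q^{2n+1}, where the shown terms are n = 3, 4, 5.
At n = 7 the blocks have lengths 9, 15.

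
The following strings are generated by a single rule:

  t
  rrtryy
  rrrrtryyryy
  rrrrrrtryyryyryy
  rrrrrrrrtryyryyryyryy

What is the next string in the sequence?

s(k+1) = rr·s(k)·ryy, so each term gains rr as a prefix and ryy as a suffix.
So the next term is rr·rrrrrrrrtryyryyryyryy·ryy.

rrrrrrrrrrtryyryyryyryyryy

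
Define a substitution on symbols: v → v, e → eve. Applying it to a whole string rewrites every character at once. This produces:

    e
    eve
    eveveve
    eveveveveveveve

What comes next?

Rewriting the 15 symbols of eveveveveveveve one by one yields eve v eve v eve v eve v eve v eve v eve v eve; concatenated:

eveveveveveveveveveveveveveveve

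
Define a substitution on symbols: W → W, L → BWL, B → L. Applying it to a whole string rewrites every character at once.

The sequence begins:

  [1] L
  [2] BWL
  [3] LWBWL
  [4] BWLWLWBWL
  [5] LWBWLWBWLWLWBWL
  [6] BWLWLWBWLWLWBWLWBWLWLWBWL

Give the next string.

Replace each of the 25 characters of BWLWLWBWLWLWBWLWBWLWLWBWL in place — L W BWL W BWL W L W BWL W BWL W L W BWL W L W BWL W BWL W L W BWL — and concatenate.

LWBWLWBWLWLWBWLWBWLWLWBWLWLWBWLWBWLWLWBWL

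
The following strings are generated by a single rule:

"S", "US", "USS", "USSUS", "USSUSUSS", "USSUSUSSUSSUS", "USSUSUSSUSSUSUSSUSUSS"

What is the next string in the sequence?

From term 3 onward, concatenate the last term with the second-to-last: US·S = USS, USS·US = USSUS, …
Continuing: USSUSUSSUSSUSUSSUSUSS · USSUSUSSUSSUS gives term 8.

USSUSUSSUSSUSUSSUSUSSUSSUSUSSUSSUS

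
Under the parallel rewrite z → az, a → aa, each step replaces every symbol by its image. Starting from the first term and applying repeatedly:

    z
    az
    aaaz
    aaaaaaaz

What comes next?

aaaaaaaaaaaaaaaz

Rewriting each symbol of aaaaaaaz: a→aa, a→aa, a→aa, a→aa, a→aa, a→aa, a→aa, z→az, which concatenates to aa aa aa aa aa aa aa az.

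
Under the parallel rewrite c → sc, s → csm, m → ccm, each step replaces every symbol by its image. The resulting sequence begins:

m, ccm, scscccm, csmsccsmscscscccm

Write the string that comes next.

Applying the rule to each of the 17 symbols of csmsccsmscscscccm gives the pieces sc csm ccm csm sc sc csm ccm csm sc csm sc csm sc sc sc ccm, which concatenate to the answer.

sccsmccmcsmscsccsmccmcsmsccsmsccsmscscscccm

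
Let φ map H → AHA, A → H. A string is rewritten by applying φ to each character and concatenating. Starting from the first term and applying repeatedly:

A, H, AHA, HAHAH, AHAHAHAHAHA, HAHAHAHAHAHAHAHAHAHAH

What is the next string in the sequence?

φ(HAHAHAHAHAHAHAHAHAHAH) expands symbol-by-symbol to AHA H AHA H AHA H AHA H AHA H AHA H AHA H AHA H AHA H AHA H AHA; joining the 21 pieces gives the next term.

AHAHAHAHAHAHAHAHAHAHAHAHAHAHAHAHAHAHAHAHAHA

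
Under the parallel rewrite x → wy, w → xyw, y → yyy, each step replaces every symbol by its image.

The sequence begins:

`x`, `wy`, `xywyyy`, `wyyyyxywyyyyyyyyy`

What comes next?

Rewriting the 17 symbols of wyyyyxywyyyyyyyyy one by one yields xyw yyy yyy yyy yyy wy yyy xyw yyy yyy yyy yyy yyy yyy yyy yyy yyy; concatenated:

xywyyyyyyyyyyyywyyyyxywyyyyyyyyyyyyyyyyyyyyyyyyyyy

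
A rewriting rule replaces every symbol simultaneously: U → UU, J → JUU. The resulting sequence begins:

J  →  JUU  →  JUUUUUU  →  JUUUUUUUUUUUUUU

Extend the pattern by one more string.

φ(JUUUUUUUUUUUUUU) expands symbol-by-symbol to JUU UU UU UU UU UU UU UU UU UU UU UU UU UU UU; joining the 15 pieces gives the next term.

JUUUUUUUUUUUUUUUUUUUUUUUUUUUUUU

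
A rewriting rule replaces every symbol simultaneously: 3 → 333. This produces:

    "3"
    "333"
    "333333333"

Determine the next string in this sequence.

333333333333333333333333333

Rewriting each symbol of 333333333: 3→333, 3→333, 3→333, 3→333, 3→333, 3→333, 3→333, 3→333, 3→333, which concatenates to 333 333 333 333 333 333 333 333 333.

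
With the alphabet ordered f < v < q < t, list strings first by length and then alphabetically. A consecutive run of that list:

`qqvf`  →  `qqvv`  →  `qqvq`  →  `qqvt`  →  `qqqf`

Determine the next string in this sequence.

Find the rightmost character of qqqf below t, bump it to the next letter, and reset everything to its right to f.

qqqv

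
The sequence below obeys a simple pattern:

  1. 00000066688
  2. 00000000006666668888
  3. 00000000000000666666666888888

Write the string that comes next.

Term n consists of 4n+2 0's, followed by 3n 6's, followed by 2n 8's (n = 1, 2, …).
At n = 4 the blocks have lengths 18, 12, 8.

00000000000000000066666666666688888888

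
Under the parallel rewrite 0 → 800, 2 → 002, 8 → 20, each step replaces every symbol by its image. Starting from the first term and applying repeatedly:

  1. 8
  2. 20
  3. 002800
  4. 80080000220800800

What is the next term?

Applying the rule to each of the 17 symbols of 80080000220800800 gives the pieces 20 800 800 20 800 800 800 800 002 002 800 20 800 800 20 800 800, which concatenate to the answer.

20800800208008008008000020028002080080020800800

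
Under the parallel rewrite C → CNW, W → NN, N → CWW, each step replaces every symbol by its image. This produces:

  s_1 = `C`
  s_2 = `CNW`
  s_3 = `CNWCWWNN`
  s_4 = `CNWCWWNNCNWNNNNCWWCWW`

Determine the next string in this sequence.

CNWCWWNNCNWNNNNCWWCWWCNWCWWNNCWWCWWCWWCWWCNWNNNNCNWNNNN

φ(CNWCWWNNCNWNNNNCWWCWW) expands symbol-by-symbol to CNW CWW NN CNW NN NN CWW CWW CNW CWW NN CWW CWW CWW CWW CNW NN NN CNW NN NN; joining the 21 pieces gives the next term.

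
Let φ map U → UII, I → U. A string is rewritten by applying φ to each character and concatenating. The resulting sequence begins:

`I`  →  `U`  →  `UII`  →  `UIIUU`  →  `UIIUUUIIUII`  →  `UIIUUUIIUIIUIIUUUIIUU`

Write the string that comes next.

UIIUUUIIUIIUIIUUUIIUUUIIUUUIIUIIUIIUUUIIUII

φ(UIIUUUIIUIIUIIUUUIIUU) expands symbol-by-symbol to UII U U UII UII UII U U UII U U UII U U UII UII UII U U UII UII; joining the 21 pieces gives the next term.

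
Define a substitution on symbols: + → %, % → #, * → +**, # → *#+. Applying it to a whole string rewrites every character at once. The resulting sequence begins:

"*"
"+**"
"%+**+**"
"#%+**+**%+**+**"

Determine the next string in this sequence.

Rewriting the 15 symbols of #%+**+**%+**+** one by one yields *#+ # % +** +** % +** +** # % +** +** % +** +**; concatenated:

*#+#%+**+**%+**+**#%+**+**%+**+**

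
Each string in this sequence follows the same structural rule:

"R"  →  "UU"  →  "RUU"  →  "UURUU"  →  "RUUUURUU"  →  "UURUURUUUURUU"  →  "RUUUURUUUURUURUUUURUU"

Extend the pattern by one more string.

UURUURUUUURUURUUUURUUUURUURUUUURUU

Each term (from the third on) is the two preceding terms concatenated in order: term 3 = R·UU = RUU.
Continuing: UURUURUUUURUU · RUUUURUUUURUURUUUURUU gives term 8.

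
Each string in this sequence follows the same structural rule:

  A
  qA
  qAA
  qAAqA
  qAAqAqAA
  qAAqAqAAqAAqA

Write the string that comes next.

Each term (from the third on) is the previous term followed by the one before it: term 3 = qA·A = qAA.
The next term joins qAAqAqAAqAAqA and qAAqAqAA.

qAAqAqAAqAAqAqAAqAqAA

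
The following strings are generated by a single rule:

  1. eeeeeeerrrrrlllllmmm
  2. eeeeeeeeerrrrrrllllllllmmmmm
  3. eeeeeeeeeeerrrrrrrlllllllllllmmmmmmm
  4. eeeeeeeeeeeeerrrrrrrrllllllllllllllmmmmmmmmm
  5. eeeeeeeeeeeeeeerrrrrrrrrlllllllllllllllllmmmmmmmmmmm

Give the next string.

eeeeeeeeeeeeeeeeerrrrrrrrrrllllllllllllllllllllmmmmmmmmmmmmm

Each string has the form e^{2n+3} r^{n+3} l^{3n-1} m^{2n-1}, where the shown terms are n = 2, 3, 4, 5, 6.
Setting n = 7 gives 17, 10, 20, 13 characters in each block.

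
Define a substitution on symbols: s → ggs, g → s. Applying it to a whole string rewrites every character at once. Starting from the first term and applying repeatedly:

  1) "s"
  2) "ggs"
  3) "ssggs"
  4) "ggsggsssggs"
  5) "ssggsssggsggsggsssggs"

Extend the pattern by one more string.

Rewriting the 21 symbols of ssggsssggsggsggsssggs one by one yields ggs ggs s s ggs ggs ggs s s ggs s s ggs s s ggs ggs ggs s s ggs; concatenated:

ggsggsssggsggsggsssggsssggsssggsggsggsssggs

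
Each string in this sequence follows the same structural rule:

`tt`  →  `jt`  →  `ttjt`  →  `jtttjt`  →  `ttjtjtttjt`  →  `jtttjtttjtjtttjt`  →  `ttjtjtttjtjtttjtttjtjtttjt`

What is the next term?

jtttjtttjtjtttjtttjtjtttjtjtttjtttjtjtttjt

Each term (from the third on) is the two preceding terms concatenated in order: term 3 = tt·jt = ttjt.
The next term joins jtttjtttjtjtttjt and ttjtjtttjtjtttjtttjtjtttjt.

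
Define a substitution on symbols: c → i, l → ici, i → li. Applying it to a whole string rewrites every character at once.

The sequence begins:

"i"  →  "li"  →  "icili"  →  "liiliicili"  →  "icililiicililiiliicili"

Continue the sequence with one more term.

Replace each of the 22 characters of icililiicililiiliicili in place — li i li ici li ici li li i li ici li ici li li ici li li i li ici li — and concatenate.

liiliiciliicililiiliiciliicililiicililiiliicili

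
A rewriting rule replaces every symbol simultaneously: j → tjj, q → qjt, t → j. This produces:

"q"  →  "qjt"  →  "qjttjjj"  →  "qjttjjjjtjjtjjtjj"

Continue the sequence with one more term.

qjttjjjjtjjtjjtjjtjjjtjjtjjjtjjtjjjtjjtjj

Replace each of the 17 characters of qjttjjjjtjjtjjtjj in place — qjt tjj j j tjj tjj tjj tjj j tjj tjj j tjj tjj j tjj tjj — and concatenate.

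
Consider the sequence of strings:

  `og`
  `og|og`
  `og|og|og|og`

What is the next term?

og|og|og|og|og|og|og|og

Every step duplicates the string with '|' between the halves.
So the next term is two copies of og|og|og|og with '|' between the halves.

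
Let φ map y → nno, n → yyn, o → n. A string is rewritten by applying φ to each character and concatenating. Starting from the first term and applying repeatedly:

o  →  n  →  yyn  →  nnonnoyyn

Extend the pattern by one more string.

Rewriting each symbol of nnonnoyyn: n→yyn, n→yyn, o→n, n→yyn, n→yyn, o→n, y→nno, y→nno, n→yyn, which concatenates to yyn yyn n yyn yyn n nno nno yyn.

yynyynnyynyynnnnonnoyyn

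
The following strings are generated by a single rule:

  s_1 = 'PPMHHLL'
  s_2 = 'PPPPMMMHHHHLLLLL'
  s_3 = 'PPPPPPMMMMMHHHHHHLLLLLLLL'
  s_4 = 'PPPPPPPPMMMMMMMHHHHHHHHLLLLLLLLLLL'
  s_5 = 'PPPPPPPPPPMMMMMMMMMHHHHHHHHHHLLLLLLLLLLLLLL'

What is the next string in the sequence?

PPPPPPPPPPPPMMMMMMMMMMMHHHHHHHHHHHHLLLLLLLLLLLLLLLLL

The n-th term is 2n P's then 2n-1 M's then 2n H's then 3n-1 L's (n = 1, 2, …).
At n = 6 the blocks have lengths 12, 11, 12, 17.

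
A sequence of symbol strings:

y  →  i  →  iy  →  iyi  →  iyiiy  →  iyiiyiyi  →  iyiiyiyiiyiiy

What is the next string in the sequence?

This is a Fibonacci-style word recurrence s(k) = s(k−1)·s(k−2): e.g. i·y = iy.
The next term joins iyiiyiyiiyiiy and iyiiyiyi.

iyiiyiyiiyiiyiyiiyiyi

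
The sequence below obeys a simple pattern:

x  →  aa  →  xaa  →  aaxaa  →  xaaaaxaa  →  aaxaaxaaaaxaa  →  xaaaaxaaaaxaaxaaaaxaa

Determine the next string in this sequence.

Each term (from the third on) is the two preceding terms concatenated in order: term 3 = x·aa = xaa.
Continuing: aaxaaxaaaaxaa · xaaaaxaaaaxaaxaaaaxaa gives term 8.

aaxaaxaaaaxaaxaaaaxaaaaxaaxaaaaxaa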